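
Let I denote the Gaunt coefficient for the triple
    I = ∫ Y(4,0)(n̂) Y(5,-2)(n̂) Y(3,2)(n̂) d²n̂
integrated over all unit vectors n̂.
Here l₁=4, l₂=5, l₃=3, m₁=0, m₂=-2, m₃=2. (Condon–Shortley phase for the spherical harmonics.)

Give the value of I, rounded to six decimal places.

-0.065427

Checks pass: Σm=0; 12 even; l₃=3∈[1,9].
(2·4+1)(2·5+1)(2·3+1) = 693
Δ: 6! 2! 4! / 13! → 1/180180
sum: t=2:+1/576 t=3:−1/144 t=4:+1/576 = -1/288
3j²(4 5 3; 0 0 0) = Δ·Π!·Σ² = 20/1001  (sign +1)
sum: t=2:+1/576 t=3:−1/864 = 1/1728
3j²(4 5 3; 0 -2 2) = Δ·Π!·Σ² = 5/1287  (sign -1)
combine: 4πI² = 693·20/1001·5/1287 = 100/1859
take √, sign -1: I = -0.06542675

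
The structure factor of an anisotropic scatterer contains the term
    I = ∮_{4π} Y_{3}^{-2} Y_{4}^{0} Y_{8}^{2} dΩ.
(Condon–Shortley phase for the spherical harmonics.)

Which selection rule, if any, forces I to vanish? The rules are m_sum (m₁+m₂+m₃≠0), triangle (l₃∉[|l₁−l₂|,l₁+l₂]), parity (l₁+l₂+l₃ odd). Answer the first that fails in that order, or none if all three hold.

triangle

Σmᵢ = 0  ✓
l₃∈[|l₁−l₂|,l₁+l₂]=[1,7], have l₃=8  ✗
Σlᵢ = 15 ⇒ odd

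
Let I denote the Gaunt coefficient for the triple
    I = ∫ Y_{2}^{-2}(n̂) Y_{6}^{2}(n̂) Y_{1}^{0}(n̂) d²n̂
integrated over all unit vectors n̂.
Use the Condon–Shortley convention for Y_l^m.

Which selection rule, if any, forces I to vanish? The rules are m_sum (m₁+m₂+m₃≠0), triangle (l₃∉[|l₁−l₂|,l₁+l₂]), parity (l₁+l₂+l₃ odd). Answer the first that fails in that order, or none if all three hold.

m₁+m₂+m₃ = -2 + 2 + 0 = 0  ✓
triangle: |2−6|=4 ≤ l₃=1 ≤ 2+6=8  ✗
parity: l₁+l₂+l₃ = 9 is odd

triangle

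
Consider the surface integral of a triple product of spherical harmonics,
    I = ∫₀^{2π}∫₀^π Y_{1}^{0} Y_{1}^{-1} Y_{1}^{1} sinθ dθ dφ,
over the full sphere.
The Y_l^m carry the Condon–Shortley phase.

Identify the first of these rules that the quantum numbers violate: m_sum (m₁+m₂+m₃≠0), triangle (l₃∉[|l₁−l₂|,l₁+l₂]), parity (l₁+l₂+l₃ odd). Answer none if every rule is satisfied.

parity

Σmᵢ = 0  ✓
l₃∈[|l₁−l₂|,l₁+l₂]=[0,2], have l₃=1  ✓
Σlᵢ = 3 ⇒ odd  ✗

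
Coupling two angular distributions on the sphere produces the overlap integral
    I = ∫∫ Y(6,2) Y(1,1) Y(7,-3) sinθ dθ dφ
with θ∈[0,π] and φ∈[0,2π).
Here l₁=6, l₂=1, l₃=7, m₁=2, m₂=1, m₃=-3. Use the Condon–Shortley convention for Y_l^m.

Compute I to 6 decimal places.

Rules hold: Σm=0, L=14 even, 5≤7≤7.
N = 13·3·15 = 585
Δ = 0!·12!·2!/15! = 1/1365
Racah Σ t=0..0: t=0:+1/518400 = 1/518400
⇒ 3j(6 1 7; 0 0 0)² = 7/195, sgn -1
Racah Σ t=0..0: t=0:+1/1935360 = 1/1935360
⇒ 3j(6 1 7; 2 1 -3)² = 3/91, sgn +1
4πI² = N·(3j₀)²·(3jₘ)² = 9/13
I = -1·√(0.692308/4π) = -0.23471705

-0.234717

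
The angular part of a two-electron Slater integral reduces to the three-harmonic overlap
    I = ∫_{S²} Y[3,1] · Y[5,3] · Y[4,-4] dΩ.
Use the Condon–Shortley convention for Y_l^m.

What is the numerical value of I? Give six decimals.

0.169606

m-sum 0 ✓  L=12 even ✓  2≤4≤8 ✓
Π(2lᵢ+1) = 7×11×9 = 693
triangle coeff Δ(3,5,4) = 1/180180
Σ_t [1,3]: t=1:−1/576 t=2:+1/144 t=3:−1/576 = 1/288
(3j)²=20/1001 [(3 5 4; 0 0 0)], sign=+1
Σ_t [2,2]: t=2:+1/5760 = 1/5760
(3j)²=56/2145 [(3 5 4; 1 3 -4)], sign=+1
⇒ 4πI² = 672/1859
I = (+1)√(672/1859/(4π)) = 0.16960553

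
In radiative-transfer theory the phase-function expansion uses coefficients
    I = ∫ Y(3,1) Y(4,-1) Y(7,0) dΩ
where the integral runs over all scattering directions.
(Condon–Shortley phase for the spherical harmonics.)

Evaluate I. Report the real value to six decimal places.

Checks pass: Σm=0; 14 even; l₃=7∈[1,7].
(2·3+1)(2·4+1)(2·7+1) = 945
Δ: 0! 6! 8! / 15! → 1/45045
sum: t=0:+1/20736 = 1/20736
3j²(3 4 7; 0 0 0) = Δ·Π!·Σ² = 35/1287  (sign -1)
sum: t=0:+1/34560 = 1/34560
3j²(3 4 7; 1 -1 0) = Δ·Π!·Σ² = 7/429  (sign -1)
combine: 4πI² = 945·35/1287·7/429 = 8575/20449
take √, sign +1: I = 0.18267373

0.182674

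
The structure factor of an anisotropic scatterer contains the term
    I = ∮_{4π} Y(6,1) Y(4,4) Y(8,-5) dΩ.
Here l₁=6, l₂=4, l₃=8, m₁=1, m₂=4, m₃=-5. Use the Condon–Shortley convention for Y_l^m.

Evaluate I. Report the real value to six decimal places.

Checks pass: Σm=0; 18 even; l₃=8∈[2,10].
(2·6+1)(2·4+1)(2·8+1) = 1989
Δ: 2! 10! 6! / 19! → 1/23279256
sum: t=0:+1/1658880 t=1:−1/518400 t=2:+1/1658880 = -1/1382400
3j²(6 4 8; 0 0 0) = Δ·Π!·Σ² = 504/46189  (sign -1)
sum: t=2:+1/43545600 = 1/43545600
3j²(6 4 8; 1 4 -5) = Δ·Π!·Σ² = 20/969  (sign -1)
combine: 4πI² = 1989·504/46189·20/969 = 30240/67507
take √, sign +1: I = 0.18880416

0.188804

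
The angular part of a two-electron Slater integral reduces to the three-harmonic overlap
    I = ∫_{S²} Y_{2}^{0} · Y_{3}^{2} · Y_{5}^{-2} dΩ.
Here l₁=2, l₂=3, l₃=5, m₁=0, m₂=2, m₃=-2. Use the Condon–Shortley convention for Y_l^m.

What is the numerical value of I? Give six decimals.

0.190188

Checks pass: Σm=0; 10 even; l₃=5∈[1,5].
(2·2+1)(2·3+1)(2·5+1) = 385
Δ: 0! 4! 6! / 11! → 1/2310
sum: t=0:+1/144 = 1/144
3j²(2 3 5; 0 0 0) = Δ·Π!·Σ² = 10/231  (sign -1)
sum: t=0:+1/480 = 1/480
3j²(2 3 5; 0 2 -2) = Δ·Π!·Σ² = 3/110  (sign -1)
combine: 4πI² = 385·10/231·3/110 = 5/11
take √, sign +1: I = 0.19018827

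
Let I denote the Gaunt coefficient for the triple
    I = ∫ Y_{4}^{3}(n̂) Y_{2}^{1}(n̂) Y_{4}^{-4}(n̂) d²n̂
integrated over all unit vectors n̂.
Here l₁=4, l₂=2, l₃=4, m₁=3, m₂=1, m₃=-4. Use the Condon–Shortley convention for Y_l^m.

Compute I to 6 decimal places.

0.198645

Rules hold: Σm=0, L=10 even, 2≤4≤6.
N = 9·5·9 = 405
Δ = 2!·6!·2!/11! = 1/13860
Racah Σ t=0..2: t=0:+1/192 t=1:−1/36 t=2:+1/192 = -5/288
⇒ 3j(4 2 4; 0 0 0)² = 20/693, sgn -1
Racah Σ t=1..1: t=1:−1/1440 = -1/1440
⇒ 3j(4 2 4; 3 1 -4)² = 7/165, sgn -1
4πI² = N·(3j₀)²·(3jₘ)² = 60/121
I = +1·√(0.495868/4π) = 0.19864517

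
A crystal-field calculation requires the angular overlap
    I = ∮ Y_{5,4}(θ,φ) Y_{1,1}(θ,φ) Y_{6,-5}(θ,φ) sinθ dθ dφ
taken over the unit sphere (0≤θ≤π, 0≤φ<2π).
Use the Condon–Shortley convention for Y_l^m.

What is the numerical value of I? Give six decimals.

Checks pass: Σm=0; 12 even; l₃=6∈[4,6].
(2·5+1)(2·1+1)(2·6+1) = 429
Δ: 0! 10! 2! / 13! → 1/858
sum: t=0:+1/14400 = 1/14400
3j²(5 1 6; 0 0 0) = Δ·Π!·Σ² = 6/143  (sign +1)
sum: t=0:+1/725760 = 1/725760
3j²(5 1 6; 4 1 -5) = Δ·Π!·Σ² = 5/78  (sign -1)
combine: 4πI² = 429·6/143·5/78 = 15/13
take √, sign -1: I = -0.30301841

-0.303018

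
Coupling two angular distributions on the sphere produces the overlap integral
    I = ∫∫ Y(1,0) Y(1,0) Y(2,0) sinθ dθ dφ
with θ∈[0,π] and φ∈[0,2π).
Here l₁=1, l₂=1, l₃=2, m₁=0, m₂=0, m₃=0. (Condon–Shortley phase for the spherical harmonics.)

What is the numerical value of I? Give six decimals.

m-sum 0 ✓  L=4 even ✓  0≤2≤2 ✓
Π(2lᵢ+1) = 3×3×5 = 45
triangle coeff Δ(1,1,2) = 1/30
Σ_t [0,0]: t=0:+1/1 = 1/1
(3j)²=2/15 [(1 1 2; 0 0 0)], sign=+1
(m-triple is (0,0,0) — same symbol as above.)
⇒ 4πI² = 4/5
I = (+1)√(4/5/(4π)) = 0.25231325

0.252313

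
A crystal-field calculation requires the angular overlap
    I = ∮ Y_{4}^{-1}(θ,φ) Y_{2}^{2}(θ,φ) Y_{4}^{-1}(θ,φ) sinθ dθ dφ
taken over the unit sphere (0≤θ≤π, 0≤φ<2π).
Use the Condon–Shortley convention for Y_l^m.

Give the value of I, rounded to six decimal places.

m-sum 0 ✓  L=10 even ✓  2≤4≤6 ✓
Π(2lᵢ+1) = 9×5×9 = 405
triangle coeff Δ(4,2,4) = 1/13860
Σ_t [0,2]: t=0:+1/192 t=1:−1/36 t=2:+1/192 = -5/288
(3j)²=20/693 [(4 2 4; 0 0 0)], sign=-1
Σ_t [2,2]: t=2:+1/144 = 1/144
(3j)²=10/231 [(4 2 4; -1 2 -1)], sign=-1
⇒ 4πI² = 3000/5929
I = (+1)√(3000/5929/(4π)) = 0.20066192

0.200662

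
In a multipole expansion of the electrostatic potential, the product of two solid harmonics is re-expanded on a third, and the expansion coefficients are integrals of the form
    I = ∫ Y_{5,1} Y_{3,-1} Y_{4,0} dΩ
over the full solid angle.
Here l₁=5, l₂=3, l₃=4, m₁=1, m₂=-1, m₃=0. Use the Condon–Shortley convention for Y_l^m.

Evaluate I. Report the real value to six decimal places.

Rules hold: Σm=0, L=12 even, 2≤4≤8.
N = 11·7·9 = 693
Δ = 4!·6!·2!/13! = 1/180180
Racah Σ t=1..3: t=1:−1/576 t=2:+1/144 t=3:−1/576 = 1/288
⇒ 3j(5 3 4; 0 0 0)² = 20/1001, sgn +1
Racah Σ t=0..2: t=0:+1/2304 t=1:−1/216 t=2:+1/384 = -11/6912
⇒ 3j(5 3 4; 1 -1 0)² = 11/1638, sgn -1
4πI² = N·(3j₀)²·(3jₘ)² = 110/1183
I = -1·√(0.0929839/4π) = -0.08601992

-0.086020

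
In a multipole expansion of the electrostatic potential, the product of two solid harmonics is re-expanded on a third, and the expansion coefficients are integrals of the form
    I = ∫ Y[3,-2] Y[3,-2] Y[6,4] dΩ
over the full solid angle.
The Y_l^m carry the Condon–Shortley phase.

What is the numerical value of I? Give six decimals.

m-sum 0 ✓  L=12 even ✓  0≤6≤6 ✓
Π(2lᵢ+1) = 7×7×13 = 637
triangle coeff Δ(3,3,6) = 1/12012
Σ_t [0,0]: t=0:+1/1296 = 1/1296
(3j)²=100/3003 [(3 3 6; 0 0 0)], sign=+1
Σ_t [0,0]: t=0:+1/14400 = 1/14400
(3j)²=6/143 [(3 3 6; -2 -2 4)], sign=+1
⇒ 4πI² = 1400/1573
I = (+1)√(1400/1573/(4π)) = 0.26613055

0.266131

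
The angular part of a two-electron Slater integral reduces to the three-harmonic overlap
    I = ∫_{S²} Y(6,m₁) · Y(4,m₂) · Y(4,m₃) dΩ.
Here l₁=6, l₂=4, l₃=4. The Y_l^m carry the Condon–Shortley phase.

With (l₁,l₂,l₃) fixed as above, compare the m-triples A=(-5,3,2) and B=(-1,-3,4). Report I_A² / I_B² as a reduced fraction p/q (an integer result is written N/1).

33/14

Same 6,4,4: normalisation and zero-m 3j drop out of the ratio.
A: Δ: 6! 6! 2! / 15! → 1/1261260; sum: t=5:−1/172800 t=6:+1/86400 = 1/172800; 3j²(6 4 4; -5 3 2) = Δ·Π!·Σ² = 1/130  (sign +1)
B: Δ: 6! 6! 2! / 15! → 1/1261260; sum: t=1:−1/172800 = -1/172800; 3j²(6 4 4; -1 -3 4) = Δ·Π!·Σ² = 7/2145  (sign -1)
I_A²/I_B² = (1/130)/(7/2145) = 33/14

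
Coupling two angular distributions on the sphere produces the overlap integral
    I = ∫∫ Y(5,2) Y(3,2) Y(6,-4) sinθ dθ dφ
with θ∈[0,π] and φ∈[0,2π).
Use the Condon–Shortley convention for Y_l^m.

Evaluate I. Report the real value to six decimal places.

0.088266

m-sum 0 ✓  L=14 even ✓  2≤6≤8 ✓
Π(2lᵢ+1) = 11×7×13 = 1001
triangle coeff Δ(5,3,6) = 1/675675
Σ_t [0,2]: t=0:+1/8640 t=1:−1/2304 t=2:+1/8640 = -7/34560
(3j)²=7/429 [(5 3 6; 0 0 0)], sign=-1
Σ_t [1,2]: t=1:−1/34560 t=2:+1/60480 = -1/80640
(3j)²=6/1001 [(5 3 6; 2 2 -4)], sign=-1
⇒ 4πI² = 14/143
I = (+1)√(14/143/(4π)) = 0.08826552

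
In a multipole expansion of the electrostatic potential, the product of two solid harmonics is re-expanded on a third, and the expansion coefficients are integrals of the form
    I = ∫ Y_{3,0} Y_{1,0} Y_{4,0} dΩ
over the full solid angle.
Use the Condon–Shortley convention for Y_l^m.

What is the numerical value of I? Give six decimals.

Checks pass: Σm=0; 8 even; l₃=4∈[2,4].
(2·3+1)(2·1+1)(2·4+1) = 189
Δ: 0! 6! 2! / 9! → 1/252
sum: t=0:+1/36 = 1/36
3j²(3 1 4; 0 0 0) = Δ·Π!·Σ² = 4/63  (sign +1)
(m-triple is (0,0,0) — same symbol as above.)
combine: 4πI² = 189·4/63·4/63 = 16/21
take √, sign +1: I = 0.24623252

0.246233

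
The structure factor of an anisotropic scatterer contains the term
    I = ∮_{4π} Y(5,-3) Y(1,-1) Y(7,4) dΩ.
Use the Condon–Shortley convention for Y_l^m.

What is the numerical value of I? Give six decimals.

0.000000

triangle: need 4≤l₃≤6, have 7; I=0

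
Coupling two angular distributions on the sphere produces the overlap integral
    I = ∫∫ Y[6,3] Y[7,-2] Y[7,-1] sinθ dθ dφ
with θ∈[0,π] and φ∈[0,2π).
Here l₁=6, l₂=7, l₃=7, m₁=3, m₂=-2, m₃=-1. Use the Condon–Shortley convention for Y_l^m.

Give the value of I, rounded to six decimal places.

-0.046059

m-sum 0 ✓  L=20 even ✓  1≤7≤13 ✓
Π(2lᵢ+1) = 13×15×15 = 2925
triangle coeff Δ(6,7,7) = 1/2444321880
Σ_t [0,6]: t=0:+1/2612736000 t=1:−1/20736000 t=2:+1/1658880 t=3:−1/746496 t=4:+1/1658880 t=5:−1/20736000 t=6:+1/2612736000 = -1/4354560
(3j)²=1000/138567 [(6 7 7; 0 0 0)], sign=+1
Σ_t [0,3]: t=0:+1/18662400 t=1:−1/3317760 t=2:+1/4147200 t=3:−1/37324800 = -1/29859840
(3j)²=175/138567 [(6 7 7; 3 -2 -1)], sign=-1
⇒ 4πI² = 4375000/164109517
I = (-1)√(4375000/164109517/(4π)) = -0.04605929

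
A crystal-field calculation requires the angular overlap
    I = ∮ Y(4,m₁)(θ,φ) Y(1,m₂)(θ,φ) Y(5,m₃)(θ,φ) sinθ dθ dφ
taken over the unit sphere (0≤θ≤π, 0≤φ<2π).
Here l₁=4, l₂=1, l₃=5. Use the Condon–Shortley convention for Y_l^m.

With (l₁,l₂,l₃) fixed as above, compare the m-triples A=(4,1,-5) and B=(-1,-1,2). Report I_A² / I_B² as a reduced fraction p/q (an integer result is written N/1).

Shared (l₁,l₂,l₃)=(4,1,5): N and (l;000)² cancel in I_A²/I_B².
A: Δ = 0!·8!·2!/11! = 1/495; Racah Σ t=0..0: t=0:+1/80640 = 1/80640; ⇒ 3j(4 1 5; 4 1 -5)² = 1/11, sgn +1
B: Δ = 0!·8!·2!/11! = 1/495; Racah Σ t=0..0: t=0:+1/1440 = 1/1440; ⇒ 3j(4 1 5; -1 -1 2)² = 7/165, sgn -1
I_A²/I_B² = (1/11)/(7/165) = 15/7

15/7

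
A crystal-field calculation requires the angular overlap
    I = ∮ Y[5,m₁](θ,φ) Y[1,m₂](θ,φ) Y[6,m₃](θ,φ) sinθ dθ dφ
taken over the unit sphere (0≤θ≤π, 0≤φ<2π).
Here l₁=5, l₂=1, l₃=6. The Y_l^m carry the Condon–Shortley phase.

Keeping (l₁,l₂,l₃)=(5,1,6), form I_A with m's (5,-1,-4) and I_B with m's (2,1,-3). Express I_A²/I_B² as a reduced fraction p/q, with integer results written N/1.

l's match ⇒ only the (l;m) 3-j factors differ between A and B.
A: triangle coeff Δ(5,1,6) = 1/858; Σ_t [0,0]: t=0:+1/7257600 = 1/7257600; (3j)²=1/858 [(5 1 6; 5 -1 -4)], sign=+1
B: triangle coeff Δ(5,1,6) = 1/858; Σ_t [0,0]: t=0:+1/60480 = 1/60480; (3j)²=6/143 [(5 1 6; 2 1 -3)], sign=-1
I_A²/I_B² = (1/858)/(6/143) = 1/36

1/36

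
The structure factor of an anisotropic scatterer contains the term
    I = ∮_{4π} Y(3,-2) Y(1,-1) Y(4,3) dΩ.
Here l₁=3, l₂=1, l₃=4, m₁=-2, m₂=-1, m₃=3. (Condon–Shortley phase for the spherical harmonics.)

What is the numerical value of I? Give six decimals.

Rules hold: Σm=0, L=8 even, 2≤4≤4.
N = 7·3·9 = 189
Δ = 0!·6!·2!/9! = 1/252
Racah Σ t=0..0: t=0:+1/36 = 1/36
⇒ 3j(3 1 4; 0 0 0)² = 4/63, sgn +1
Racah Σ t=0..0: t=0:+1/240 = 1/240
⇒ 3j(3 1 4; -2 -1 3)² = 1/12, sgn -1
4πI² = N·(3j₀)²·(3jₘ)² = 1/1
I = -1·√(1/4π) = -0.28209479

-0.282095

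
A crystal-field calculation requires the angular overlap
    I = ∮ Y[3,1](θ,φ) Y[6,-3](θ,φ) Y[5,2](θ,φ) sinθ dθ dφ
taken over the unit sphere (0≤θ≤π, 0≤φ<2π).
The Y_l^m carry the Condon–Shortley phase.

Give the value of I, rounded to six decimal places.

-0.152880

Checks pass: Σm=0; 14 even; l₃=5∈[3,9].
(2·3+1)(2·6+1)(2·5+1) = 1001
Δ: 4! 2! 8! / 15! → 1/675675
sum: t=1:−1/8640 t=2:+1/2304 t=3:−1/8640 = 7/34560
3j²(3 6 5; 0 0 0) = Δ·Π!·Σ² = 7/429  (sign -1)
sum: t=0:+1/34560 t=1:−1/8640 t=2:+1/40320 = -1/16128
3j²(3 6 5; 1 -3 2) = Δ·Π!·Σ² = 18/1001  (sign +1)
combine: 4πI² = 1001·7/429·18/1001 = 42/143
take √, sign -1: I = -0.15288036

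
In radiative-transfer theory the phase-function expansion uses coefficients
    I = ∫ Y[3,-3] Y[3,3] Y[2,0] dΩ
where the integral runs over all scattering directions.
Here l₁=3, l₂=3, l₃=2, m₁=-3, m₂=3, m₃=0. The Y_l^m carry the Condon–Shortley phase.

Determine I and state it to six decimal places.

0.210261

Rules hold: Σm=0, L=8 even, 0≤2≤6.
N = 7·7·5 = 245
Δ = 4!·2!·2!/9! = 1/3780
Racah Σ t=1..3: t=1:−1/24 t=2:+1/4 t=3:−1/24 = 1/6
⇒ 3j(3 3 2; 0 0 0)² = 4/105, sgn +1
Racah Σ t=4..4: t=4:+1/96 = 1/96
⇒ 3j(3 3 2; -3 3 0)² = 5/84, sgn +1
4πI² = N·(3j₀)²·(3jₘ)² = 5/9
I = +1·√(0.555556/4π) = 0.21026104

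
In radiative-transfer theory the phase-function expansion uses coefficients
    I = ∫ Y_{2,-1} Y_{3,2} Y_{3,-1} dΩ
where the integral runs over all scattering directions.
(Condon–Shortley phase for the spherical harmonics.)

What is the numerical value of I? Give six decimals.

Rules hold: Σm=0, L=8 even, 1≤3≤5.
N = 5·7·7 = 245
Δ = 2!·2!·4!/9! = 1/3780
Racah Σ t=0..2: t=0:+1/24 t=1:−1/4 t=2:+1/24 = -1/6
⇒ 3j(2 3 3; 0 0 0)² = 4/105, sgn +1
Racah Σ t=1..2: t=1:−1/48 t=2:+1/12 = 1/16
⇒ 3j(2 3 3; -1 2 -1)² = 1/28, sgn +1
4πI² = N·(3j₀)²·(3jₘ)² = 1/3
I = +1·√(0.333333/4π) = 0.16286750

0.162868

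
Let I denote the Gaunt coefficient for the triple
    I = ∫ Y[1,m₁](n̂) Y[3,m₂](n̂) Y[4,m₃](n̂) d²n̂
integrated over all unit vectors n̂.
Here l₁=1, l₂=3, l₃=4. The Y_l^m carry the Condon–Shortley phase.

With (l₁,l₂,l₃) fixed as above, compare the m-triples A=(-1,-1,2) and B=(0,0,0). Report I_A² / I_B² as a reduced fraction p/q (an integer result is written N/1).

l's match ⇒ only the (l;m) 3-j factors differ between A and B.
A: triangle coeff Δ(1,3,4) = 1/252; Σ_t [0,0]: t=0:+1/96 = 1/96; (3j)²=5/84 [(1 3 4; -1 -1 2)], sign=+1
B: triangle coeff Δ(1,3,4) = 1/252; Σ_t [0,0]: t=0:+1/36 = 1/36; (3j)²=4/63 [(1 3 4; 0 0 0)], sign=+1
I_A²/I_B² = (5/84)/(4/63) = 15/16

15/16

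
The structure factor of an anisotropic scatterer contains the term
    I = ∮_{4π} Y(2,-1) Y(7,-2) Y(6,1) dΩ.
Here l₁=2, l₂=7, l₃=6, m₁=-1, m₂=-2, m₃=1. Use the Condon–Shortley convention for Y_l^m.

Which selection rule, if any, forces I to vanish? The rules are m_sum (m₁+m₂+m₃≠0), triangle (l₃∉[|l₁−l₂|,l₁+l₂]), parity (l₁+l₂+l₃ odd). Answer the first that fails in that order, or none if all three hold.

m_sum

azimuthal sum: -1 − 2 + 1 = -2  ✗
5 ≤ 6 ≤ 9 (triangle on l)
L = 2 + 7 + 6 = 15 (odd)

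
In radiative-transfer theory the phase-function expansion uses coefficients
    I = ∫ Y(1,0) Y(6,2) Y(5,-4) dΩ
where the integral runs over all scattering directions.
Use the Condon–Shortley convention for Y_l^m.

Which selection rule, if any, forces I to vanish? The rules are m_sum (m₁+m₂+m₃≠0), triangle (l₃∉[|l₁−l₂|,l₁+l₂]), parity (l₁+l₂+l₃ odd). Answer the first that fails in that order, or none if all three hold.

m₁+m₂+m₃ = 0 + 2 − 4 = -2  ✗
triangle: |1−6|=5 ≤ l₃=5 ≤ 1+6=7
parity: l₁+l₂+l₃ = 12 is even

m_sum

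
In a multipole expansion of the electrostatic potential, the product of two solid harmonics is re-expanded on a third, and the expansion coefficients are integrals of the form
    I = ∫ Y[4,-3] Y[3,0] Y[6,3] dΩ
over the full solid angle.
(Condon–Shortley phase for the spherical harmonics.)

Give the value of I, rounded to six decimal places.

0.000000

l₁+l₂+l₃=13 is odd: 3j(l;000)=0 ⇒ I=0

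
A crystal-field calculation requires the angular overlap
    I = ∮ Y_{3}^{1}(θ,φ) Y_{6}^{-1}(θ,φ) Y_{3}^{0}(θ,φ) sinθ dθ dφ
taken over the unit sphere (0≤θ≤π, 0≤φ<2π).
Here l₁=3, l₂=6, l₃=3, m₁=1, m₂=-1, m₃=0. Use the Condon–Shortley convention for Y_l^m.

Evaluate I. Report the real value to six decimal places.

-0.221775

m-sum 0 ✓  L=12 even ✓  3≤3≤9 ✓
Π(2lᵢ+1) = 7×13×7 = 637
triangle coeff Δ(3,6,3) = 1/12012
Σ_t [3,3]: t=3:−1/1296 = -1/1296
(3j)²=100/3003 [(3 6 3; 0 0 0)], sign=+1
Σ_t [2,2]: t=2:+1/1728 = 1/1728
(3j)²=25/858 [(3 6 3; 1 -1 0)], sign=-1
⇒ 4πI² = 8750/14157
I = (-1)√(8750/14157/(4π)) = -0.22177545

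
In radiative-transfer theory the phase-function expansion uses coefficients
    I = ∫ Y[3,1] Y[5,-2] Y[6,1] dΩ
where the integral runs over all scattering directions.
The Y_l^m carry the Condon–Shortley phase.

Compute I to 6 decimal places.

0.080575

Checks pass: Σm=0; 14 even; l₃=6∈[2,8].
(2·3+1)(2·5+1)(2·6+1) = 1001
Δ: 2! 4! 8! / 15! → 1/675675
sum: t=0:+1/8640 t=1:−1/2304 t=2:+1/8640 = -7/34560
3j²(3 5 6; 0 0 0) = Δ·Π!·Σ² = 7/429  (sign -1)
sum: t=0:+1/5760 t=1:−1/8640 t=2:+1/241920 = 1/16128
3j²(3 5 6; 1 -2 1) = Δ·Π!·Σ² = 5/1001  (sign -1)
combine: 4πI² = 1001·7/429·5/1001 = 35/429
take √, sign +1: I = 0.08057502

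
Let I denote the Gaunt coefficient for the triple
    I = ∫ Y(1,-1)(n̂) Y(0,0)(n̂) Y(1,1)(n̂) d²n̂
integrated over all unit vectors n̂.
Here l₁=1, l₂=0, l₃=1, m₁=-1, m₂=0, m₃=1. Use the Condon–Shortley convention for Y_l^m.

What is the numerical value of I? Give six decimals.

m-sum 0 ✓  L=2 even ✓  1≤1≤1 ✓
Π(2lᵢ+1) = 3×1×3 = 9
triangle coeff Δ(1,0,1) = 1/3
Σ_t [0,0]: t=0:+1/1 = 1/1
(3j)²=1/3 [(1 0 1; 0 0 0)], sign=-1
Σ_t [0,0]: t=0:+1/2 = 1/2
(3j)²=1/3 [(1 0 1; -1 0 1)], sign=+1
⇒ 4πI² = 1/1
I = (-1)√(1/1/(4π)) = -0.28209479

-0.282095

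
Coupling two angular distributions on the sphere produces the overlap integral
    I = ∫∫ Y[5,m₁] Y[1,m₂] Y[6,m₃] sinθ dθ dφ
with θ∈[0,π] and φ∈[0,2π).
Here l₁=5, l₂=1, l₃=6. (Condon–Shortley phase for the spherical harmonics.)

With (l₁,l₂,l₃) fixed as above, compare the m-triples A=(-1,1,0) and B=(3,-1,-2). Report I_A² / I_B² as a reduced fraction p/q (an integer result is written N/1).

Shared (l₁,l₂,l₃)=(5,1,6): N and (l;000)² cancel in I_A²/I_B².
A: Δ = 0!·10!·2!/13! = 1/858; Racah Σ t=0..0: t=0:+1/34560 = 1/34560; ⇒ 3j(5 1 6; -1 1 0)² = 5/286, sgn +1
B: Δ = 0!·10!·2!/13! = 1/858; Racah Σ t=0..0: t=0:+1/161280 = 1/161280; ⇒ 3j(5 1 6; 3 -1 -2)² = 1/143, sgn +1
I_A²/I_B² = (5/286)/(1/143) = 5/2

5/2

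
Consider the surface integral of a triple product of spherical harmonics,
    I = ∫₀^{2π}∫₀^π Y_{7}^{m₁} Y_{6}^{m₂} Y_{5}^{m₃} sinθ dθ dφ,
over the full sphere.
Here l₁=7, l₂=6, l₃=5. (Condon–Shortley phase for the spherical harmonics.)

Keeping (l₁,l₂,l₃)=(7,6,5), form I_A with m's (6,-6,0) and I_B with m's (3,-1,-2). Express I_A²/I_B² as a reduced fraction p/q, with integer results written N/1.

Shared (l₁,l₂,l₃)=(7,6,5): N and (l;000)² cancel in I_A²/I_B².
A: Δ = 8!·6!·4!/19! = 1/174594420; Racah Σ t=0..0: t=0:+1/116121600 = 1/116121600; ⇒ 3j(7 6 5; 6 -6 0)² = 165/9044, sgn -1
B: Δ = 8!·6!·4!/19! = 1/174594420; Racah Σ t=1..4: t=1:−1/4354560 t=2:+1/414720 t=3:−1/345600 t=4:+1/2488320 = -1/3225600; ⇒ 3j(7 6 5; 3 -1 -2)² = 81/92378, sgn +1
I_A²/I_B² = (165/9044)/(81/92378) = 7865/378

7865/378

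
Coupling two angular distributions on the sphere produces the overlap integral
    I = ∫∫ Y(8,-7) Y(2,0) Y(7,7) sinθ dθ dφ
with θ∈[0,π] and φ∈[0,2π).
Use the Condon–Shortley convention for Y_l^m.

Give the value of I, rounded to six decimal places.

0.000000

L=17 odd ⇒ parity kills the (l;000) factor ⇒ I = 0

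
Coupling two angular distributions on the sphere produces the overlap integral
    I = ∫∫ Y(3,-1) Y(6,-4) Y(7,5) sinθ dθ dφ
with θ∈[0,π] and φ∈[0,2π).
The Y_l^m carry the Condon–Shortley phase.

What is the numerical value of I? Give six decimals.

Rules hold: Σm=0, L=16 even, 3≤7≤9.
N = 7·13·15 = 1365
Δ = 2!·4!·10!/17! = 1/2042040
Racah Σ t=0..2: t=0:+1/207360 t=1:−1/57600 t=2:+1/207360 = -1/129600
⇒ 3j(3 6 7; 0 0 0)² = 168/12155, sgn +1
Racah Σ t=0..2: t=0:+1/3870720 t=1:−1/2177280 t=2:+1/29030400 = -29/174182400
⇒ 3j(3 6 7; -1 -4 5)² = 841/185640, sgn -1
4πI² = N·(3j₀)²·(3jₘ)² = 17661/206635
I = -1·√(0.0854695/4π) = -0.08247091

-0.082471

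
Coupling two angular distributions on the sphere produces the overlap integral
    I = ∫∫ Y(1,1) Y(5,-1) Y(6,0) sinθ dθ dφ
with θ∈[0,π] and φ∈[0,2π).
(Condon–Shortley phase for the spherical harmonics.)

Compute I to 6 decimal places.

0.158246

Checks pass: Σm=0; 12 even; l₃=6∈[4,6].
(2·1+1)(2·5+1)(2·6+1) = 429
Δ: 0! 2! 10! / 13! → 1/858
sum: t=0:+1/14400 = 1/14400
3j²(1 5 6; 0 0 0) = Δ·Π!·Σ² = 6/143  (sign +1)
sum: t=0:+1/34560 = 1/34560
3j²(1 5 6; 1 -1 0) = Δ·Π!·Σ² = 5/286  (sign +1)
combine: 4πI² = 429·6/143·5/286 = 45/143
take √, sign +1: I = 0.15824621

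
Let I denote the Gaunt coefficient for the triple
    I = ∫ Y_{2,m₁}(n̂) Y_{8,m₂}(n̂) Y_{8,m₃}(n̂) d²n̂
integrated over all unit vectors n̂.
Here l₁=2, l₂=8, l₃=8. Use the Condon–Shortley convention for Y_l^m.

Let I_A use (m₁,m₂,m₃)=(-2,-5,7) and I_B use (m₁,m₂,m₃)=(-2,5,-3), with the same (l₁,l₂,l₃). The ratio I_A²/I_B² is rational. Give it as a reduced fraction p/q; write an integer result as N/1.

21/52

l's match ⇒ only the (l;m) 3-j factors differ between A and B.
A: triangle coeff Δ(2,8,8) = 1/348840; Σ_t [2,2]: t=2:+1/24908083200 = 1/24908083200; (3j)²=7/1292 [(2 8 8; -2 -5 7)], sign=-1
B: triangle coeff Δ(2,8,8) = 1/348840; Σ_t [2,2]: t=2:+1/958003200 = 1/958003200; (3j)²=13/969 [(2 8 8; -2 5 -3)], sign=-1
I_A²/I_B² = (7/1292)/(13/969) = 21/52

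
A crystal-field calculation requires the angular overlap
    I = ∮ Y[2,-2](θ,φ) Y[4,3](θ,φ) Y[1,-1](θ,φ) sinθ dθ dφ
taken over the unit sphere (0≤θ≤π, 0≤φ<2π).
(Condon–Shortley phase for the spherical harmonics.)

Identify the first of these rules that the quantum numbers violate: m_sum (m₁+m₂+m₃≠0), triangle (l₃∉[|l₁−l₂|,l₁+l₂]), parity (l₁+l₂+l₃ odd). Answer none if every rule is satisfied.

Σmᵢ = 0  ✓
l₃∈[|l₁−l₂|,l₁+l₂]=[2,6], have l₃=1  ✗
Σlᵢ = 7 ⇒ odd

triangle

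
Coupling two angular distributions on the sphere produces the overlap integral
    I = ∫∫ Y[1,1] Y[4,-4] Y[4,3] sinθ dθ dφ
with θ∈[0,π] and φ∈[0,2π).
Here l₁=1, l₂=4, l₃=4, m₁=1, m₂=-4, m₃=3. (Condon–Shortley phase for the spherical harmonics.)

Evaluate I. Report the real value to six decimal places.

Σlᵢ=9 odd — θ-integrand is odd under cosθ→−cosθ; I=0

0.000000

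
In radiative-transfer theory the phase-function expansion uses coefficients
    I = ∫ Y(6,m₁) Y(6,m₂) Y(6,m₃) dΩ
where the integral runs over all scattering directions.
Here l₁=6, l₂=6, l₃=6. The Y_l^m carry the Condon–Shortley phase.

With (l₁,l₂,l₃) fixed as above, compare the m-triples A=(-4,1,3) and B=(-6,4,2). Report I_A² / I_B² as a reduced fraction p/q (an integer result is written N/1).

Shared (l₁,l₂,l₃)=(6,6,6): N and (l;000)² cancel in I_A²/I_B².
A: Δ = 6!·6!·6!/19! = 1/325909584; Racah Σ t=4..6: t=4:+1/1244160 t=5:−1/691200 t=6:+1/4147200 = -1/2488320; ⇒ 3j(6 6 6; -4 1 3)² = 875/184756, sgn +1
B: Δ = 6!·6!·6!/19! = 1/325909584; Racah Σ t=6..6: t=6:+1/24883200 = 1/24883200; ⇒ 3j(6 6 6; -6 4 2)² = 70/4199, sgn +1
I_A²/I_B² = (875/184756)/(70/4199) = 25/88

25/88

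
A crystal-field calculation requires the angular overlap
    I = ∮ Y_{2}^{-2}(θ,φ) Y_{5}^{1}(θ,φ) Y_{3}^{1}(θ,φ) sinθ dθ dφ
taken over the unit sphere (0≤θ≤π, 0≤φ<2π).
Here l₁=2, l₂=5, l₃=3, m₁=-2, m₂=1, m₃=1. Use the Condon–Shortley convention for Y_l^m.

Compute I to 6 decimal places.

-0.092802

m-sum 0 ✓  L=10 even ✓  3≤3≤7 ✓
Π(2lᵢ+1) = 5×11×7 = 385
triangle coeff Δ(2,5,3) = 1/2310
Σ_t [2,2]: t=2:+1/144 = 1/144
(3j)²=10/231 [(2 5 3; 0 0 0)], sign=-1
Σ_t [4,4]: t=4:+1/1152 = 1/1152
(3j)²=1/154 [(2 5 3; -2 1 1)], sign=+1
⇒ 4πI² = 25/231
I = (-1)√(25/231/(4π)) = -0.09280237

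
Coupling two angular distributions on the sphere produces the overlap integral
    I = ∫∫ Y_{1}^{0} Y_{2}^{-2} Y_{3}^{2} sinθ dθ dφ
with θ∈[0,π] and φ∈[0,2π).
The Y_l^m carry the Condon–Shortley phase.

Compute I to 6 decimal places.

Rules hold: Σm=0, L=6 even, 1≤3≤3.
N = 3·5·7 = 105
Δ = 0!·2!·4!/7! = 1/105
Racah Σ t=0..0: t=0:+1/4 = 1/4
⇒ 3j(1 2 3; 0 0 0)² = 3/35, sgn -1
Racah Σ t=0..0: t=0:+1/24 = 1/24
⇒ 3j(1 2 3; 0 -2 2)² = 1/21, sgn -1
4πI² = N·(3j₀)²·(3jₘ)² = 3/7
I = +1·√(0.428571/4π) = 0.18467439

0.184674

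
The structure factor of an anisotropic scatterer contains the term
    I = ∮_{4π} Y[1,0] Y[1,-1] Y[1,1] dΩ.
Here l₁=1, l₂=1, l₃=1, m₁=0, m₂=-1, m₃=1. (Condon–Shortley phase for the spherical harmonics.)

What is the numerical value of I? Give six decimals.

L=3 odd ⇒ parity kills the (l;000) factor ⇒ I = 0

0.000000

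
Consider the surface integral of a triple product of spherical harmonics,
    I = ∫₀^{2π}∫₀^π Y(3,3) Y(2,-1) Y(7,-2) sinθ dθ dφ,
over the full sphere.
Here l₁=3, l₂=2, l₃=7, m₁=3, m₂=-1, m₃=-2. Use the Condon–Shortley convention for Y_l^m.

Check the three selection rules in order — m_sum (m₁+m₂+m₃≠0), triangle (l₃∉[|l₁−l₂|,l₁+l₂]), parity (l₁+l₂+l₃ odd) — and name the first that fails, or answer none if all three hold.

triangle

m₁+m₂+m₃ = 3 − 1 − 2 = 0  ✓
triangle: |3−2|=1 ≤ l₃=7 ≤ 3+2=5  ✗
parity: l₁+l₂+l₃ = 12 is even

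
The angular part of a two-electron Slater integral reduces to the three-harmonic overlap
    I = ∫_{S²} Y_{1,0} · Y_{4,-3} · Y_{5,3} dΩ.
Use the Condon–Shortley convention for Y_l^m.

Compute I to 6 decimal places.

-0.196426

m-sum 0 ✓  L=10 even ✓  3≤5≤5 ✓
Π(2lᵢ+1) = 3×9×11 = 297
triangle coeff Δ(1,4,5) = 1/495
Σ_t [0,0]: t=0:+1/576 = 1/576
(3j)²=5/99 [(1 4 5; 0 0 0)], sign=-1
Σ_t [0,0]: t=0:+1/5040 = 1/5040
(3j)²=16/495 [(1 4 5; 0 -3 3)], sign=+1
⇒ 4πI² = 16/33
I = (-1)√(16/33/(4π)) = -0.19642560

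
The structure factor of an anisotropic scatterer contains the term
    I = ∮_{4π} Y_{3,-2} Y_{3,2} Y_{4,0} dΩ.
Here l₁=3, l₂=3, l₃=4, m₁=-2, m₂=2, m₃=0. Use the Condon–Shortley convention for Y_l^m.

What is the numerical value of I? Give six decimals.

-0.179515

Rules hold: Σm=0, L=10 even, 0≤4≤6.
N = 7·7·9 = 441
Δ = 2!·4!·4!/11! = 1/34650
Racah Σ t=0..2: t=0:+1/72 t=1:−1/16 t=2:+1/72 = -5/144
⇒ 3j(3 3 4; 0 0 0)² = 2/77, sgn -1
Racah Σ t=1..2: t=1:−1/576 t=2:+1/72 = 7/576
⇒ 3j(3 3 4; -2 2 0)² = 7/198, sgn +1
4πI² = N·(3j₀)²·(3jₘ)² = 49/121
I = -1·√(0.404959/4π) = -0.17951487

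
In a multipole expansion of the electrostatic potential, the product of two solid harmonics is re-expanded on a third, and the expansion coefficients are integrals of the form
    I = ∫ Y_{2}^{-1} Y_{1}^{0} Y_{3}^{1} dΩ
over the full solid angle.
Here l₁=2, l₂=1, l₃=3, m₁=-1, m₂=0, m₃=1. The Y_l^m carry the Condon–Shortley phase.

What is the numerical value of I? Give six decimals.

-0.233597

Checks pass: Σm=0; 6 even; l₃=3∈[1,3].
(2·2+1)(2·1+1)(2·3+1) = 105
Δ: 0! 4! 2! / 7! → 1/105
sum: t=0:+1/4 = 1/4
3j²(2 1 3; 0 0 0) = Δ·Π!·Σ² = 3/35  (sign -1)
sum: t=0:+1/6 = 1/6
3j²(2 1 3; -1 0 1) = Δ·Π!·Σ² = 8/105  (sign +1)
combine: 4πI² = 105·3/35·8/105 = 24/35
take √, sign -1: I = -0.23359668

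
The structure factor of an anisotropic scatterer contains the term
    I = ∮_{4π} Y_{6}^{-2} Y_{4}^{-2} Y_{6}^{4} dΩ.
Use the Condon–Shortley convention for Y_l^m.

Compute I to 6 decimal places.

m-sum 0 ✓  L=16 even ✓  2≤6≤10 ✓
Π(2lᵢ+1) = 13×9×13 = 1521
triangle coeff Δ(6,4,6) = 1/15315300
Σ_t [0,4]: t=0:+1/829440 t=1:−1/25920 t=2:+1/9216 t=3:−1/25920 t=4:+1/829440 = 7/207360
(3j)²=28/2431 [(6 4 6; 0 0 0)], sign=+1
Σ_t [0,2]: t=0:+1/3870720 t=1:−1/181440 t=2:+1/138240 = 23/11612160
(3j)²=529/204204 [(6 4 6; -2 -2 4)], sign=+1
⇒ 4πI² = 1587/34969
I = (+1)√(1587/34969/(4π)) = 0.06009550

0.060095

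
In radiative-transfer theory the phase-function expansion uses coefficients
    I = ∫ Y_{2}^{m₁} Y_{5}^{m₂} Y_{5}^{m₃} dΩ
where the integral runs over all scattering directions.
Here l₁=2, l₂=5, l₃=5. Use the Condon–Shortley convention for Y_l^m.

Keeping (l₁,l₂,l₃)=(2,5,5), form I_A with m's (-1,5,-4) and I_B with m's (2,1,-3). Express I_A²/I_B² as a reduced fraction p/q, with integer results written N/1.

l's match ⇒ only the (l;m) 3-j factors differ between A and B.
A: triangle coeff Δ(2,5,5) = 1/38610; Σ_t [2,2]: t=2:+1/80640 = 1/80640; (3j)²=9/286 [(2 5 5; -1 5 -4)], sign=-1
B: triangle coeff Δ(2,5,5) = 1/38610; Σ_t [0,0]: t=0:+1/5760 = 1/5760; (3j)²=56/2145 [(2 5 5; 2 1 -3)], sign=+1
I_A²/I_B² = (9/286)/(56/2145) = 135/112

135/112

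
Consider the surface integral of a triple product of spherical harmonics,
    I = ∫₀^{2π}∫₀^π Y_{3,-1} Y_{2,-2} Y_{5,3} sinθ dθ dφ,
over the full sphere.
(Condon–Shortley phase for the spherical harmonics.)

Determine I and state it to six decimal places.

m-sum 0 ✓  L=10 even ✓  1≤5≤5 ✓
Π(2lᵢ+1) = 7×5×11 = 385
triangle coeff Δ(3,2,5) = 1/2310
Σ_t [0,0]: t=0:+1/144 = 1/144
(3j)²=10/231 [(3 2 5; 0 0 0)], sign=-1
Σ_t [0,0]: t=0:+1/1152 = 1/1152
(3j)²=1/33 [(3 2 5; -1 -2 3)], sign=+1
⇒ 4πI² = 50/99
I = (-1)√(50/99/(4π)) = -0.20047604

-0.200476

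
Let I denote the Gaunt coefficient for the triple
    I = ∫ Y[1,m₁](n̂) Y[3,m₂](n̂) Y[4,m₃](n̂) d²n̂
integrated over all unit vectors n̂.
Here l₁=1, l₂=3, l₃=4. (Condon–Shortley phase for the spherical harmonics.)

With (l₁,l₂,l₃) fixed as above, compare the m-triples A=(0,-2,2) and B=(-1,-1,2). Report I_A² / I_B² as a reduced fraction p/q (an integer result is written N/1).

4/5

l's match ⇒ only the (l;m) 3-j factors differ between A and B.
A: triangle coeff Δ(1,3,4) = 1/252; Σ_t [0,0]: t=0:+1/120 = 1/120; (3j)²=1/21 [(1 3 4; 0 -2 2)], sign=+1
B: triangle coeff Δ(1,3,4) = 1/252; Σ_t [0,0]: t=0:+1/96 = 1/96; (3j)²=5/84 [(1 3 4; -1 -1 2)], sign=+1
I_A²/I_B² = (1/21)/(5/84) = 4/5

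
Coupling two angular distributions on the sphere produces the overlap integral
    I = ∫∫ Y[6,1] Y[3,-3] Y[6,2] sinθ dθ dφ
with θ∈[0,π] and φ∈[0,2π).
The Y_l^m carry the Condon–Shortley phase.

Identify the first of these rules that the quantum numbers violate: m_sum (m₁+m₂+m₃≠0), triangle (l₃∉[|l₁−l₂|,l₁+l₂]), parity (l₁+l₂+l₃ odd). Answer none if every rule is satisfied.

azimuthal sum: 1 − 3 + 2 = 0  ✓
3 ≤ 6 ≤ 9 (triangle on l)  ✓
L = 6 + 3 + 6 = 15 (odd)  ✗

parity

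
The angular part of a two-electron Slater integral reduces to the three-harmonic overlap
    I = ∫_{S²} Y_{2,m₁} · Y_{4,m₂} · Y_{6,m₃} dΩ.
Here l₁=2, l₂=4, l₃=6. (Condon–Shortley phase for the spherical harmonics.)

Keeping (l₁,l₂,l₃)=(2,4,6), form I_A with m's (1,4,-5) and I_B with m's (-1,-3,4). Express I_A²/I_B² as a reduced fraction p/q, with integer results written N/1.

Shared (l₁,l₂,l₃)=(2,4,6): N and (l;000)² cancel in I_A²/I_B².
A: Δ = 0!·4!·8!/13! = 1/6435; Racah Σ t=0..0: t=0:+1/241920 = 1/241920; ⇒ 3j(2 4 6; 1 4 -5)² = 1/39, sgn -1
B: Δ = 0!·4!·8!/13! = 1/6435; Racah Σ t=0..0: t=0:+1/30240 = 1/30240; ⇒ 3j(2 4 6; -1 -3 4)² = 16/429, sgn +1
I_A²/I_B² = (1/39)/(16/429) = 11/16

11/16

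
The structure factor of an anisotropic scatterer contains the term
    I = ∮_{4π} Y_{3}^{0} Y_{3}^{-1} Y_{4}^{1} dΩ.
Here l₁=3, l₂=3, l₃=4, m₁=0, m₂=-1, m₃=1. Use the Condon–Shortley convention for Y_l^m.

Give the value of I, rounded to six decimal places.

Checks pass: Σm=0; 10 even; l₃=4∈[0,6].
(2·3+1)(2·3+1)(2·4+1) = 441
Δ: 2! 4! 4! / 11! → 1/34650
sum: t=0:+1/72 t=1:−1/16 t=2:+1/72 = -5/144
3j²(3 3 4; 0 0 0) = Δ·Π!·Σ² = 2/77  (sign -1)
sum: t=0:+1/48 t=1:−1/24 t=2:+1/288 = -5/288
3j²(3 3 4; 0 -1 1) = Δ·Π!·Σ² = 5/462  (sign +1)
combine: 4πI² = 441·2/77·5/462 = 15/121
take √, sign -1: I = -0.09932258

-0.099323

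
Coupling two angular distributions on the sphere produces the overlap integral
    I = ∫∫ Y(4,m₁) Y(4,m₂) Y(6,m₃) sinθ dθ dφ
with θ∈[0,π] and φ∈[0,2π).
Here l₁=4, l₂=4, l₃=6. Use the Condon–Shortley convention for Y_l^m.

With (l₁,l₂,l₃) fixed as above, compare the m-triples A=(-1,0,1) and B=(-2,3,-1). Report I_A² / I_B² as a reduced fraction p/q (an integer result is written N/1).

Shared (l₁,l₂,l₃)=(4,4,6): N and (l;000)² cancel in I_A²/I_B².
A: Δ = 2!·6!·6!/15! = 1/1261260; Racah Σ t=0..2: t=0:+1/11520 t=1:−1/1728 t=2:+1/3456 = -7/34560; ⇒ 3j(4 4 6; -1 0 1)² = 7/858, sgn +1
B: Δ = 2!·6!·6!/15! = 1/1261260; Racah Σ t=1..2: t=1:−1/86400 t=2:+1/11520 = 13/172800; ⇒ 3j(4 4 6; -2 3 -1)² = 13/660, sgn -1
I_A²/I_B² = (7/858)/(13/660) = 70/169

70/169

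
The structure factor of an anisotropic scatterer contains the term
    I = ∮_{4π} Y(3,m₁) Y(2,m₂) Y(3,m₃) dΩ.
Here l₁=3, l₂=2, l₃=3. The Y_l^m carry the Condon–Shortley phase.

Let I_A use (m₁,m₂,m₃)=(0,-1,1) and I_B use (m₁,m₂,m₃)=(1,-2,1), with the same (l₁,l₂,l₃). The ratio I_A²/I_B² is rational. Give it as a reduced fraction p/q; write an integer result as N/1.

1/12

Same 3,2,3: normalisation and zero-m 3j drop out of the ratio.
A: Δ: 2! 4! 2! / 9! → 1/3780; sum: t=0:+1/12 t=1:−1/8 = -1/24; 3j²(3 2 3; 0 -1 1) = Δ·Π!·Σ² = 1/210  (sign -1)
B: Δ: 2! 4! 2! / 9! → 1/3780; sum: t=0:+1/16 = 1/16; 3j²(3 2 3; 1 -2 1) = Δ·Π!·Σ² = 2/35  (sign +1)
I_A²/I_B² = (1/210)/(2/35) = 1/12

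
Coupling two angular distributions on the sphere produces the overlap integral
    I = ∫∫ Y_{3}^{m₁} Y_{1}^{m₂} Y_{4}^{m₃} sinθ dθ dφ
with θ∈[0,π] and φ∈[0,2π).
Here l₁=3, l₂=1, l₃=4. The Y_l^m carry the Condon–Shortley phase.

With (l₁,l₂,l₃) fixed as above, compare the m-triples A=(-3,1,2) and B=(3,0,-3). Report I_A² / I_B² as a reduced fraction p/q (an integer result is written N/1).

Shared (l₁,l₂,l₃)=(3,1,4): N and (l;000)² cancel in I_A²/I_B².
A: Δ = 0!·6!·2!/9! = 1/252; Racah Σ t=0..0: t=0:+1/1440 = 1/1440; ⇒ 3j(3 1 4; -3 1 2)² = 1/252, sgn +1
B: Δ = 0!·6!·2!/9! = 1/252; Racah Σ t=0..0: t=0:+1/720 = 1/720; ⇒ 3j(3 1 4; 3 0 -3)² = 1/36, sgn -1
I_A²/I_B² = (1/252)/(1/36) = 1/7

1/7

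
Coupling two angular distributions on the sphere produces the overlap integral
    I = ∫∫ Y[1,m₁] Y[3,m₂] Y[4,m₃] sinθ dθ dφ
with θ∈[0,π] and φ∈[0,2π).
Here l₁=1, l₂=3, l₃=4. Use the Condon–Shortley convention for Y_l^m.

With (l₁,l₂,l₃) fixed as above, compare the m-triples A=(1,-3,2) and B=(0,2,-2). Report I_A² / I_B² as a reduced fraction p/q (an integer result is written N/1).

Shared (l₁,l₂,l₃)=(1,3,4): N and (l;000)² cancel in I_A²/I_B².
A: Δ = 0!·2!·6!/9! = 1/252; Racah Σ t=0..0: t=0:+1/1440 = 1/1440; ⇒ 3j(1 3 4; 1 -3 2)² = 1/252, sgn +1
B: Δ = 0!·2!·6!/9! = 1/252; Racah Σ t=0..0: t=0:+1/120 = 1/120; ⇒ 3j(1 3 4; 0 2 -2)² = 1/21, sgn +1
I_A²/I_B² = (1/252)/(1/21) = 1/12

1/12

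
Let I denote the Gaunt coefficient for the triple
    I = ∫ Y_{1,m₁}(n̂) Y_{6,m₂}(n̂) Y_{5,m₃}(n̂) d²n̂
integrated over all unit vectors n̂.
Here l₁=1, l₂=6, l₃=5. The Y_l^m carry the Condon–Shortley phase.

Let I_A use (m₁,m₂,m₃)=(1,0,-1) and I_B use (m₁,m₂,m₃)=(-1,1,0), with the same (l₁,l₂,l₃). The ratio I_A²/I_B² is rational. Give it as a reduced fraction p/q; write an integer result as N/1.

5/7

Same 1,6,5: normalisation and zero-m 3j drop out of the ratio.
A: Δ: 2! 0! 10! / 13! → 1/858; sum: t=0:+1/34560 = 1/34560; 3j²(1 6 5; 1 0 -1) = Δ·Π!·Σ² = 5/286  (sign +1)
B: Δ: 2! 0! 10! / 13! → 1/858; sum: t=2:+1/28800 = 1/28800; 3j²(1 6 5; -1 1 0) = Δ·Π!·Σ² = 7/286  (sign -1)
I_A²/I_B² = (5/286)/(7/286) = 5/7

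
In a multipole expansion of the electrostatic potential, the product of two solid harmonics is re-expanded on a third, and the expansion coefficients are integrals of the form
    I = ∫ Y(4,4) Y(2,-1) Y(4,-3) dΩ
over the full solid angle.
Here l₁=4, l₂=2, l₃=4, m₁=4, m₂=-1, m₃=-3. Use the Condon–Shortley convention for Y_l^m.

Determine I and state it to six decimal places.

Checks pass: Σm=0; 10 even; l₃=4∈[2,6].
(2·4+1)(2·2+1)(2·4+1) = 405
Δ: 2! 6! 2! / 11! → 1/13860
sum: t=0:+1/192 t=1:−1/36 t=2:+1/192 = -5/288
3j²(4 2 4; 0 0 0) = Δ·Π!·Σ² = 20/693  (sign -1)
sum: t=0:+1/1440 = 1/1440
3j²(4 2 4; 4 -1 -3) = Δ·Π!·Σ² = 7/165  (sign -1)
combine: 4πI² = 405·20/693·7/165 = 60/121
take √, sign +1: I = 0.19864517

0.198645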